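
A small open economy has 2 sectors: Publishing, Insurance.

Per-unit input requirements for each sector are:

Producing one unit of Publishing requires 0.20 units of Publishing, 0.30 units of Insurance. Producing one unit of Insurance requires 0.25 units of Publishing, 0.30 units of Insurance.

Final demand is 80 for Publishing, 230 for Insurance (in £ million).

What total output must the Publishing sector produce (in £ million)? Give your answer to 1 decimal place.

x_P = 234.0

I − A =
  [   0.80    -0.25]
  [  -0.30     0.70]
det(I−A) = (0.80)(0.70) − (-0.25)(-0.30) = 0.4850
adj(I−A) = [[0.70, 0.25], [0.30, 0.80]]
(I − A)⁻¹ = adj(I−A) / det(I−A) ≈
  [   1.4433     0.5155]
  [   0.6186     1.6495]
x = (I − A)⁻¹ d = adj(I−A)·d / det(I−A), with det(I−A) = 0.4850:
  x_P = (0.70·80 + 0.25·230) / 0.4850 = 113.50 / 0.4850 ≈ 234.0
  x_I = (0.30·80 + 0.80·230) / 0.4850 = 208.00 / 0.4850 ≈ 428.9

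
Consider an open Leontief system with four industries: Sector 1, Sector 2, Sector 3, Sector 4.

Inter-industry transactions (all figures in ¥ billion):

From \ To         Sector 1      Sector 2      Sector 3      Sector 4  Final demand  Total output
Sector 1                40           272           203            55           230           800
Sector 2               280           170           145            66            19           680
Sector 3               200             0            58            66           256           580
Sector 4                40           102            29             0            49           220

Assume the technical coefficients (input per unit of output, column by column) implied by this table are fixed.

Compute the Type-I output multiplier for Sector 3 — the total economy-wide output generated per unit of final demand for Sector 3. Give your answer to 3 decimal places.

m_3 = 4.128

Technical coefficients a_ij = z_ij / X_j:
  a_11 = 40/800 = 0.05, a_21 = 280/800 = 0.35, a_31 = 200/800 = 0.25, a_41 = 40/800 = 0.05
  a_12 = 272/680 = 0.40, a_22 = 170/680 = 0.25, a_32 = 0/680 = 0.00, a_42 = 102/680 = 0.15
  a_13 = 203/580 = 0.35, a_23 = 145/580 = 0.25, a_33 = 58/580 = 0.10, a_43 = 29/580 = 0.05
  a_14 = 55/220 = 0.25, a_24 = 66/220 = 0.30, a_34 = 66/220 = 0.30, a_44 = 0/220 = 0.00
I − A =
  [   0.95    -0.40    -0.35    -0.25]
  [  -0.35     0.75    -0.25    -0.30]
  [  -0.25     0.00     0.90    -0.30]
  [  -0.05    -0.15    -0.05     1.00]
Compute the cofactors C_ij = (−1)^(i+j)·(3×3 minor ij) of I−A; the adjugate is their transpose:
adj(I−A) = Cᵀ =
  [ 0.612000   0.403500   0.371500   0.385500]
  [ 0.393250   0.733625   0.380750   0.432625]
  [ 0.203250   0.158125   0.501250   0.248625]
  [ 0.099750   0.138125   0.100750   0.424625]
det(I−A) = Σ_j (I−A)_1j·C_1j = (0.95)(0.612000) + (-0.40)(0.393250) + (-0.35)(0.203250) + (-0.25)(0.099750) = 0.328025
(I − A)⁻¹ = adj(I−A) / det(I−A) ≈
  [   1.8657     1.2301     1.1325     1.1752]
  [   1.1988     2.2365     1.1607     1.3189]
  [   0.6196     0.4821     1.5281     0.7579]
  [   0.3041     0.4211     0.3071     1.2945]
The output multiplier for sector j is the column-j sum of the Leontief inverse (I − A)⁻¹ = adj(I−A) / det(I−A).
Column 3 of adj(I−A): (0.371500, 0.380750, 0.501250, 0.100750); det(I−A) = 0.328025.
m_3 = (0.371500 + 0.380750 + 0.501250 + 0.100750) / 0.328025 = 1.35425 / 0.328025 ≈ 4.128.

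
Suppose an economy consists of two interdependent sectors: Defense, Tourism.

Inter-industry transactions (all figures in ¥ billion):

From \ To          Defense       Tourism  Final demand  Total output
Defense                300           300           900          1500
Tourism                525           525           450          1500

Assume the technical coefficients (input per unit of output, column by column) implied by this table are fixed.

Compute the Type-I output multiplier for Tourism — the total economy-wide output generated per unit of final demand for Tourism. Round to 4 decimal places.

Technical coefficients a_ij = z_ij / X_j:
  a_DD = 300/1500 = 0.20, a_TD = 525/1500 = 0.35
  a_DT = 300/1500 = 0.20, a_TT = 525/1500 = 0.35
I − A =
  [   0.80    -0.20]
  [  -0.35     0.65]
det(I−A) = (0.80)(0.65) − (-0.20)(-0.35) = 0.4500
adj(I−A) = [[0.65, 0.20], [0.35, 0.80]]
(I − A)⁻¹ = adj(I−A) / det(I−A) ≈
  [   1.44444     0.44444]
  [   0.77778     1.77778]
The output multiplier for sector j is the column-j sum of the Leontief inverse (I − A)⁻¹ = adj(I−A) / det(I−A).
Column T of adj(I−A): (0.20, 0.80); det(I−A) = 0.4500.
m_T = (0.20 + 0.80) / 0.4500 = 1.00 / 0.4500 ≈ 2.2222.

m_T = 2.2222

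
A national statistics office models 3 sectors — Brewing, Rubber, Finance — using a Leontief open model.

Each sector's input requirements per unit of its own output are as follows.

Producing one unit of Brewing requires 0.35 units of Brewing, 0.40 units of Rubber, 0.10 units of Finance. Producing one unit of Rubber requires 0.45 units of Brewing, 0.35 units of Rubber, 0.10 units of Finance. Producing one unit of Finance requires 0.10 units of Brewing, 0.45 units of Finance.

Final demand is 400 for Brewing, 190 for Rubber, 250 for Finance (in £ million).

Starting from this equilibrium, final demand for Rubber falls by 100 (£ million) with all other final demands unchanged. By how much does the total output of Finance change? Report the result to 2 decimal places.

Δx_F = -89.52

I − A =
  [   0.65    -0.45    -0.10]
  [  -0.40     0.65     0.00]
  [  -0.10    -0.10     0.55]
Cofactors of I−A, C_ij = (−1)^(i+j)·(minor ij) (rows/columns in the sector order above):
  C_11 = (0.65)(0.55) − (0.00)(-0.10) = 0.3575
  C_12 = −[(-0.40)(0.55) − (0.00)(-0.10)] = 0.2200
  C_13 = (-0.40)(-0.10) − (0.65)(-0.10) = 0.1050
  C_21 = −[(-0.45)(0.55) − (-0.10)(-0.10)] = 0.2575
  C_22 = (0.65)(0.55) − (-0.10)(-0.10) = 0.3475
  C_23 = −[(0.65)(-0.10) − (-0.45)(-0.10)] = 0.1100
  C_31 = (-0.45)(0.00) − (-0.10)(0.65) = 0.0650
  C_32 = −[(0.65)(0.00) − (-0.10)(-0.40)] = 0.0400
  C_33 = (0.65)(0.65) − (-0.45)(-0.40) = 0.2425
det(I−A) = Σ_j (I−A)_1j·C_1j = (0.65)(0.3575) + (-0.45)(0.2200) + (-0.10)(0.1050) = 0.122875
adj(I−A) = Cᵀ =
  [ 0.3575   0.2575   0.0650]
  [ 0.2200   0.3475   0.0400]
  [ 0.1050   0.1100   0.2425]
(I − A)⁻¹ = adj(I−A) / det(I−A) ≈
  [   2.9095     2.0956     0.5290]
  [   1.7904     2.8281     0.3255]
  [   0.8545     0.8952     1.9736]
Δx = (I − A)⁻¹ Δd with Δd having -100 in the Rubber component and 0 elsewhere.
So Δx_F = L_FR · (-100), where L_FR = adj(I−A)_FR / det(I−A) = 0.1100 / 0.122875.
Δx_F = 0.1100 × (-100) / 0.122875 = -11.00 / 0.122875 ≈ -89.52.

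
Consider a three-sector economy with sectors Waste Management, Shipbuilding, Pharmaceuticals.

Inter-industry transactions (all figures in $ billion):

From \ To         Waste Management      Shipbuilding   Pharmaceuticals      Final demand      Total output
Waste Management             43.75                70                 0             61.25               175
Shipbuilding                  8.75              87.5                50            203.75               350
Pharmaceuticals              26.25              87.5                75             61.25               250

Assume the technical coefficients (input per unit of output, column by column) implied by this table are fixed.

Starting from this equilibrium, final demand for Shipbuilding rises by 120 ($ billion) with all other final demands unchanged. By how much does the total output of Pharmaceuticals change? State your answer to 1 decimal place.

Technical coefficients a_ij = z_ij / X_j:
  a_WW = 43.75/175 = 0.25, a_SW = 8.75/175 = 0.05, a_PW = 26.25/175 = 0.15
  a_WS = 70/350 = 0.20, a_SS = 87.5/350 = 0.25, a_PS = 87.5/350 = 0.25
  a_WP = 0/250 = 0.00, a_SP = 50/250 = 0.20, a_PP = 75/250 = 0.30
I − A =
  [   0.75    -0.20     0.00]
  [  -0.05     0.75    -0.20]
  [  -0.15    -0.25     0.70]
Cofactors of I−A, C_ij = (−1)^(i+j)·(minor ij) (rows/columns in the sector order above):
  C_11 = (0.75)(0.70) − (-0.20)(-0.25) = 0.4750
  C_12 = −[(-0.05)(0.70) − (-0.20)(-0.15)] = 0.0650
  C_13 = (-0.05)(-0.25) − (0.75)(-0.15) = 0.1250
  C_21 = −[(-0.20)(0.70) − (0.00)(-0.25)] = 0.1400
  C_22 = (0.75)(0.70) − (0.00)(-0.15) = 0.5250
  C_23 = −[(0.75)(-0.25) − (-0.20)(-0.15)] = 0.2175
  C_31 = (-0.20)(-0.20) − (0.00)(0.75) = 0.0400
  C_32 = −[(0.75)(-0.20) − (0.00)(-0.05)] = 0.1500
  C_33 = (0.75)(0.75) − (-0.20)(-0.05) = 0.5525
det(I−A) = Σ_j (I−A)_1j·C_1j = (0.75)(0.4750) + (-0.20)(0.0650) + (0.00)(0.1250) = 0.34325
adj(I−A) = Cᵀ =
  [ 0.4750   0.1400   0.0400]
  [ 0.0650   0.5250   0.1500]
  [ 0.1250   0.2175   0.5525]
(I − A)⁻¹ = adj(I−A) / det(I−A) ≈
  [   1.3838     0.4079     0.1165]
  [   0.1894     1.5295     0.4370]
  [   0.3642     0.6336     1.6096]
Δx = (I − A)⁻¹ Δd with Δd having +120 in the Shipbuilding component and 0 elsewhere.
So Δx_P = L_PS · (+120), where L_PS = adj(I−A)_PS / det(I−A) = 0.2175 / 0.34325.
Δx_P = 0.2175 × (+120) / 0.34325 = 26.10 / 0.34325 ≈ 76.0.

Δx_P = 76.0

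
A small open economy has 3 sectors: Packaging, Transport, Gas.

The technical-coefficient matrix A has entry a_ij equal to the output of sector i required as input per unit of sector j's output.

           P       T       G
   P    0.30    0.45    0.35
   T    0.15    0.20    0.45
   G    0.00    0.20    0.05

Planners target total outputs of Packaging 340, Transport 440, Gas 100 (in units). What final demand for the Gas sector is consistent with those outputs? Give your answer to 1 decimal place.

I − A =
  [   0.70    -0.45    -0.35]
  [  -0.15     0.80    -0.45]
  [   0.00    -0.20     0.95]
d = (I − A) x:
  d_P = (+0.70)·340 + (-0.45)·440 + (-0.35)·100 = 5.0
  d_T = (-0.15)·340 + (+0.80)·440 + (-0.45)·100 = 256.0
  d_G = (+0.00)·340 + (-0.20)·440 + (+0.95)·100 = 7.0

d_G = 7.0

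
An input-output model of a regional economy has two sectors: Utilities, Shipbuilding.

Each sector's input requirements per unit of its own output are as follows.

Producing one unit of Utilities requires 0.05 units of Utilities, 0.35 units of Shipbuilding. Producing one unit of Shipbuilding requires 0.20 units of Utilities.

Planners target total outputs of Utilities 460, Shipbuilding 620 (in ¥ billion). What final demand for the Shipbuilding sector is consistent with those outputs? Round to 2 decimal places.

I − A =
  [   0.95    -0.20]
  [  -0.35     1.00]
d = (I − A) x:
  d_1 = (+0.95)·460 + (-0.20)·620 = 313.00
  d_2 = (-0.35)·460 + (+1.00)·620 = 459.00

d_2 = 459.00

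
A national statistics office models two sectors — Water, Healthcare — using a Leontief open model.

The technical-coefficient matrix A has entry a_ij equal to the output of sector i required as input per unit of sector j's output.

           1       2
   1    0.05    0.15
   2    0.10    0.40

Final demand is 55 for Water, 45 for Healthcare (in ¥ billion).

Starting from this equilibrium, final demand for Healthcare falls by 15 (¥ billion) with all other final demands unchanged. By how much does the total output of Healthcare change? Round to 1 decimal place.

Δx_2 = -25.7

I − A =
  [   0.95    -0.15]
  [  -0.10     0.60]
det(I−A) = (0.95)(0.60) − (-0.15)(-0.10) = 0.5550
adj(I−A) = [[0.60, 0.15], [0.10, 0.95]]
(I − A)⁻¹ = adj(I−A) / det(I−A) ≈
  [   1.0811     0.2703]
  [   0.1802     1.7117]
Δx = (I − A)⁻¹ Δd with Δd having -15 in the Healthcare component and 0 elsewhere.
So Δx_2 = L_22 · (-15), where L_22 = adj(I−A)_22 / det(I−A) = 0.95 / 0.5550.
Δx_2 = 0.95 × (-15) / 0.5550 = -14.25 / 0.5550 ≈ -25.7.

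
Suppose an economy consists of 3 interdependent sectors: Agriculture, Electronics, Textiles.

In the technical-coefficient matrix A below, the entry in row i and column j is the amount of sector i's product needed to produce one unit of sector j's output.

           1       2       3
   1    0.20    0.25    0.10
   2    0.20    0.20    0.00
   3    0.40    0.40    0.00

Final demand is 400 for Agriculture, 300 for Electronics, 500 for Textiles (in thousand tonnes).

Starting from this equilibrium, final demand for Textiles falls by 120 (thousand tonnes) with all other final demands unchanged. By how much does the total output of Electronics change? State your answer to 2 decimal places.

Δx_2 = -4.36

I − A =
  [   0.80    -0.25    -0.10]
  [  -0.20     0.80     0.00]
  [  -0.40    -0.40     1.00]
Cofactors of I−A, C_ij = (−1)^(i+j)·(minor ij) (rows/columns in the sector order above):
  C_11 = (0.80)(1.00) − (0.00)(-0.40) = 0.8000
  C_12 = −[(-0.20)(1.00) − (0.00)(-0.40)] = 0.2000
  C_13 = (-0.20)(-0.40) − (0.80)(-0.40) = 0.4000
  C_21 = −[(-0.25)(1.00) − (-0.10)(-0.40)] = 0.2900
  C_22 = (0.80)(1.00) − (-0.10)(-0.40) = 0.7600
  C_23 = −[(0.80)(-0.40) − (-0.25)(-0.40)] = 0.4200
  C_31 = (-0.25)(0.00) − (-0.10)(0.80) = 0.0800
  C_32 = −[(0.80)(0.00) − (-0.10)(-0.20)] = 0.0200
  C_33 = (0.80)(0.80) − (-0.25)(-0.20) = 0.5900
det(I−A) = Σ_j (I−A)_1j·C_1j = (0.80)(0.8000) + (-0.25)(0.2000) + (-0.10)(0.4000) = 0.5500
adj(I−A) = Cᵀ =
  [ 0.8000   0.2900   0.0800]
  [ 0.2000   0.7600   0.0200]
  [ 0.4000   0.4200   0.5900]
(I − A)⁻¹ = adj(I−A) / det(I−A) ≈
  [   1.4545     0.5273     0.1455]
  [   0.3636     1.3818     0.0364]
  [   0.7273     0.7636     1.0727]
Δx = (I − A)⁻¹ Δd with Δd having -120 in the Textiles component and 0 elsewhere.
So Δx_2 = L_23 · (-120), where L_23 = adj(I−A)_23 / det(I−A) = 0.0200 / 0.5500.
Δx_2 = 0.0200 × (-120) / 0.5500 = -2.40 / 0.5500 ≈ -4.36.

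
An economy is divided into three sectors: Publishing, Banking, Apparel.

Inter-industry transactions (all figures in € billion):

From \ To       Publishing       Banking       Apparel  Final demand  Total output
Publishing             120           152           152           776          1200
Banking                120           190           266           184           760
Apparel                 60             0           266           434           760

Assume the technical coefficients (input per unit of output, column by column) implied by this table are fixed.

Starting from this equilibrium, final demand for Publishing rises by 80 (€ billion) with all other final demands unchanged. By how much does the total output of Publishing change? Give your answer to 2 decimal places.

Technical coefficients a_ij = z_ij / X_j:
  a_PP = 120/1200 = 0.10, a_BP = 120/1200 = 0.10, a_AP = 60/1200 = 0.05
  a_PB = 152/760 = 0.20, a_BB = 190/760 = 0.25, a_AB = 0/760 = 0.00
  a_PA = 152/760 = 0.20, a_BA = 266/760 = 0.35, a_AA = 266/760 = 0.35
I − A =
  [   0.90    -0.20    -0.20]
  [  -0.10     0.75    -0.35]
  [  -0.05     0.00     0.65]
Cofactors of I−A, C_ij = (−1)^(i+j)·(minor ij) (rows/columns in the sector order above):
  C_11 = (0.75)(0.65) − (-0.35)(0.00) = 0.4875
  C_12 = −[(-0.10)(0.65) − (-0.35)(-0.05)] = 0.0825
  C_13 = (-0.10)(0.00) − (0.75)(-0.05) = 0.0375
  C_21 = −[(-0.20)(0.65) − (-0.20)(0.00)] = 0.1300
  C_22 = (0.90)(0.65) − (-0.20)(-0.05) = 0.5750
  C_23 = −[(0.90)(0.00) − (-0.20)(-0.05)] = 0.0100
  C_31 = (-0.20)(-0.35) − (-0.20)(0.75) = 0.2200
  C_32 = −[(0.90)(-0.35) − (-0.20)(-0.10)] = 0.3350
  C_33 = (0.90)(0.75) − (-0.20)(-0.10) = 0.6550
det(I−A) = Σ_j (I−A)_1j·C_1j = (0.90)(0.4875) + (-0.20)(0.0825) + (-0.20)(0.0375) = 0.41475
adj(I−A) = Cᵀ =
  [ 0.4875   0.1300   0.2200]
  [ 0.0825   0.5750   0.3350]
  [ 0.0375   0.0100   0.6550]
(I − A)⁻¹ = adj(I−A) / det(I−A) ≈
  [   1.1754     0.3134     0.5304]
  [   0.1989     1.3864     0.8077]
  [   0.0904     0.0241     1.5793]
Δx = (I − A)⁻¹ Δd with Δd having +80 in the Publishing component and 0 elsewhere.
So Δx_P = L_PP · (+80), where L_PP = adj(I−A)_PP / det(I−A) = 0.4875 / 0.41475.
Δx_P = 0.4875 × (+80) / 0.41475 = 39.00 / 0.41475 ≈ 94.03.

Δx_P = 94.03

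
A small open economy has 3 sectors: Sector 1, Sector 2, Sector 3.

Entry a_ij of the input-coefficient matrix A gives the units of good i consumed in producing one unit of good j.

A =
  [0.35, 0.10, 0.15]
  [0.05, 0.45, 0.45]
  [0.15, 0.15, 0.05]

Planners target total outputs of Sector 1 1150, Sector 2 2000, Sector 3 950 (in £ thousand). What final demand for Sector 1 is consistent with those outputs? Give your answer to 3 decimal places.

d_1 = 405.000

I − A =
  [   0.65    -0.10    -0.15]
  [  -0.05     0.55    -0.45]
  [  -0.15    -0.15     0.95]
d = (I − A) x:
  d_1 = (+0.65)·1150 + (-0.10)·2000 + (-0.15)·950 = 405.000
  d_2 = (-0.05)·1150 + (+0.55)·2000 + (-0.45)·950 = 615.000
  d_3 = (-0.15)·1150 + (-0.15)·2000 + (+0.95)·950 = 430.000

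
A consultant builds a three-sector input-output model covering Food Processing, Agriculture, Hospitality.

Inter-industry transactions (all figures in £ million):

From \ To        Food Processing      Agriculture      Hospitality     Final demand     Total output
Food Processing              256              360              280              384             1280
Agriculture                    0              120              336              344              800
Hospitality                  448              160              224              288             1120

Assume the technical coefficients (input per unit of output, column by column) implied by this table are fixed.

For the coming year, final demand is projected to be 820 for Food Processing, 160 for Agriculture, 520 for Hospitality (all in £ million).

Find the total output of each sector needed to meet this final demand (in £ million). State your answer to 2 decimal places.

x_1 = 2015.89, x_2 = 799.47, x_3 = 1731.82

Technical coefficients a_ij = z_ij / X_j:
  a_11 = 256/1280 = 0.20, a_21 = 0/1280 = 0.00, a_31 = 448/1280 = 0.35
  a_12 = 360/800 = 0.45, a_22 = 120/800 = 0.15, a_32 = 160/800 = 0.20
  a_13 = 280/1120 = 0.25, a_23 = 336/1120 = 0.30, a_33 = 224/1120 = 0.20
I − A =
  [   0.80    -0.45    -0.25]
  [   0.00     0.85    -0.30]
  [  -0.35    -0.20     0.80]
Cofactors of I−A, C_ij = (−1)^(i+j)·(minor ij) (rows/columns in the sector order above):
  C_11 = (0.85)(0.80) − (-0.30)(-0.20) = 0.6200
  C_12 = −[(0.00)(0.80) − (-0.30)(-0.35)] = 0.1050
  C_13 = (0.00)(-0.20) − (0.85)(-0.35) = 0.2975
  C_21 = −[(-0.45)(0.80) − (-0.25)(-0.20)] = 0.4100
  C_22 = (0.80)(0.80) − (-0.25)(-0.35) = 0.5525
  C_23 = −[(0.80)(-0.20) − (-0.45)(-0.35)] = 0.3175
  C_31 = (-0.45)(-0.30) − (-0.25)(0.85) = 0.3475
  C_32 = −[(0.80)(-0.30) − (-0.25)(0.00)] = 0.2400
  C_33 = (0.80)(0.85) − (-0.45)(0.00) = 0.6800
det(I−A) = Σ_j (I−A)_1j·C_1j = (0.80)(0.6200) + (-0.45)(0.1050) + (-0.25)(0.2975) = 0.374375
adj(I−A) = Cᵀ =
  [ 0.6200   0.4100   0.3475]
  [ 0.1050   0.5525   0.2400]
  [ 0.2975   0.3175   0.6800]
(I − A)⁻¹ = adj(I−A) / det(I−A) ≈
  [   1.6561     1.0952     0.9282]
  [   0.2805     1.4758     0.6411]
  [   0.7947     0.8481     1.8164]
x = (I − A)⁻¹ d = adj(I−A)·d / det(I−A), with det(I−A) = 0.374375:
  x_1 = (0.6200·820 + 0.4100·160 + 0.3475·520) / 0.374375 = 754.70 / 0.374375 ≈ 2015.89
  x_2 = (0.1050·820 + 0.5525·160 + 0.2400·520) / 0.374375 = 299.30 / 0.374375 ≈ 799.47
  x_3 = (0.2975·820 + 0.3175·160 + 0.6800·520) / 0.374375 = 648.35 / 0.374375 ≈ 1731.82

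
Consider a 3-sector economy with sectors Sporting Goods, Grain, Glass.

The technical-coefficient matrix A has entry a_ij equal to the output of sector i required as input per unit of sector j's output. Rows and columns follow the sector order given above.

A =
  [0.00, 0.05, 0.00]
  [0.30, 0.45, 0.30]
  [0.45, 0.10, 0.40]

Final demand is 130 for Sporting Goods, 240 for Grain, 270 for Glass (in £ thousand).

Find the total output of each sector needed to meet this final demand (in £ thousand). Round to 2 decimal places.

I − A =
  [   1.00    -0.05     0.00]
  [  -0.30     0.55    -0.30]
  [  -0.45    -0.10     0.60]
Cofactors of I−A, C_ij = (−1)^(i+j)·(minor ij) (rows/columns in the sector order above):
  C_11 = (0.55)(0.60) − (-0.30)(-0.10) = 0.3000
  C_12 = −[(-0.30)(0.60) − (-0.30)(-0.45)] = 0.3150
  C_13 = (-0.30)(-0.10) − (0.55)(-0.45) = 0.2775
  C_21 = −[(-0.05)(0.60) − (0.00)(-0.10)] = 0.0300
  C_22 = (1.00)(0.60) − (0.00)(-0.45) = 0.6000
  C_23 = −[(1.00)(-0.10) − (-0.05)(-0.45)] = 0.1225
  C_31 = (-0.05)(-0.30) − (0.00)(0.55) = 0.0150
  C_32 = −[(1.00)(-0.30) − (0.00)(-0.30)] = 0.3000
  C_33 = (1.00)(0.55) − (-0.05)(-0.30) = 0.5350
det(I−A) = Σ_j (I−A)_1j·C_1j = (1.00)(0.3000) + (-0.05)(0.3150) + (0.00)(0.2775) = 0.28425
adj(I−A) = Cᵀ =
  [ 0.3000   0.0300   0.0150]
  [ 0.3150   0.6000   0.3000]
  [ 0.2775   0.1225   0.5350]
(I − A)⁻¹ = adj(I−A) / det(I−A) ≈
  [   1.0554     0.1055     0.0528]
  [   1.1082     2.1108     1.0554]
  [   0.9763     0.4310     1.8821]
x = (I − A)⁻¹ d = adj(I−A)·d / det(I−A), with det(I−A) = 0.28425:
  x_1 = (0.3000·130 + 0.0300·240 + 0.0150·270) / 0.28425 = 50.25 / 0.28425 ≈ 176.78
  x_2 = (0.3150·130 + 0.6000·240 + 0.3000·270) / 0.28425 = 265.95 / 0.28425 ≈ 935.62
  x_3 = (0.2775·130 + 0.1225·240 + 0.5350·270) / 0.28425 = 209.925 / 0.28425 ≈ 738.52

x_1 = 176.78, x_2 = 935.62, x_3 = 738.52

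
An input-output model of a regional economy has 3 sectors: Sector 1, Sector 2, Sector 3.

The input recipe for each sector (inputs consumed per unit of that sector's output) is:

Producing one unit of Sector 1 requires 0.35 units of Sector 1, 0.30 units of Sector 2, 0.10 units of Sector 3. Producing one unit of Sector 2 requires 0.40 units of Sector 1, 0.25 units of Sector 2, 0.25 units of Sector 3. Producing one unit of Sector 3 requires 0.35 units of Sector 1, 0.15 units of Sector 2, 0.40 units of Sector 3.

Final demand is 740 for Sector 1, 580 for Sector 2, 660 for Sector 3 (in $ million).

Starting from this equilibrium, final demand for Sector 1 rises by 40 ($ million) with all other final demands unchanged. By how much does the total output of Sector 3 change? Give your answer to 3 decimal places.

I − A =
  [   0.65    -0.40    -0.35]
  [  -0.30     0.75    -0.15]
  [  -0.10    -0.25     0.60]
Cofactors of I−A, C_ij = (−1)^(i+j)·(minor ij) (rows/columns in the sector order above):
  C_11 = (0.75)(0.60) − (-0.15)(-0.25) = 0.4125
  C_12 = −[(-0.30)(0.60) − (-0.15)(-0.10)] = 0.1950
  C_13 = (-0.30)(-0.25) − (0.75)(-0.10) = 0.1500
  C_21 = −[(-0.40)(0.60) − (-0.35)(-0.25)] = 0.3275
  C_22 = (0.65)(0.60) − (-0.35)(-0.10) = 0.3550
  C_23 = −[(0.65)(-0.25) − (-0.40)(-0.10)] = 0.2025
  C_31 = (-0.40)(-0.15) − (-0.35)(0.75) = 0.3225
  C_32 = −[(0.65)(-0.15) − (-0.35)(-0.30)] = 0.2025
  C_33 = (0.65)(0.75) − (-0.40)(-0.30) = 0.3675
det(I−A) = Σ_j (I−A)_1j·C_1j = (0.65)(0.4125) + (-0.40)(0.1950) + (-0.35)(0.1500) = 0.137625
adj(I−A) = Cᵀ =
  [ 0.4125   0.3275   0.3225]
  [ 0.1950   0.3550   0.2025]
  [ 0.1500   0.2025   0.3675]
(I − A)⁻¹ = adj(I−A) / det(I−A) ≈
  [   2.9973     2.3797     2.3433]
  [   1.4169     2.5795     1.4714]
  [   1.0899     1.4714     2.6703]
Δx = (I − A)⁻¹ Δd with Δd having +40 in the Sector 1 component and 0 elsewhere.
So Δx_3 = L_31 · (+40), where L_31 = adj(I−A)_31 / det(I−A) = 0.1500 / 0.137625.
Δx_3 = 0.1500 × (+40) / 0.137625 = 6.00 / 0.137625 ≈ 43.597.

Δx_3 = 43.597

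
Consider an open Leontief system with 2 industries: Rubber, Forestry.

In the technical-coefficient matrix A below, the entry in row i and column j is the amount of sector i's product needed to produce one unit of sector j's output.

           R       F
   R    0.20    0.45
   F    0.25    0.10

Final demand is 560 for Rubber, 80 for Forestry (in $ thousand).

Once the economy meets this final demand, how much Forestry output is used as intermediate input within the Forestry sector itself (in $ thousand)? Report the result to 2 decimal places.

I − A =
  [   0.80    -0.45]
  [  -0.25     0.90]
det(I−A) = (0.80)(0.90) − (-0.45)(-0.25) = 0.6075
adj(I−A) = [[0.90, 0.45], [0.25, 0.80]]
(I − A)⁻¹ = adj(I−A) / det(I−A) ≈
  [   1.4815     0.7407]
  [   0.4115     1.3169]
First solve x = (I − A)⁻¹ d = adj(I−A)·d / det(I−A); in particular x_F = (0.25·560 + 0.80·80) / 0.6075 = 204.00 / 0.6075 ≈ 335.8025.
Intermediate flow from F to F: z_FF = a_FF · x_F = 0.10 × 204.00 / 0.6075 = 20.40 / 0.6075 ≈ 33.58.

z_FF = 33.58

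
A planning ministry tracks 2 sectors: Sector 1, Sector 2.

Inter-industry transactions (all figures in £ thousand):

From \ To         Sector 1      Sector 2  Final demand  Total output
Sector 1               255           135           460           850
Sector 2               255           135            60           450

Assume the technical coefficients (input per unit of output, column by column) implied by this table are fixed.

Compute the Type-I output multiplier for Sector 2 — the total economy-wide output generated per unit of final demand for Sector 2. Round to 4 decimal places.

Technical coefficients a_ij = z_ij / X_j:
  a_11 = 255/850 = 0.30, a_21 = 255/850 = 0.30
  a_12 = 135/450 = 0.30, a_22 = 135/450 = 0.30
I − A =
  [   0.70    -0.30]
  [  -0.30     0.70]
det(I−A) = (0.70)(0.70) − (-0.30)(-0.30) = 0.4000
adj(I−A) = [[0.70, 0.30], [0.30, 0.70]]
(I − A)⁻¹ = adj(I−A) / det(I−A) ≈
  [   1.75000     0.75000]
  [   0.75000     1.75000]
The output multiplier for sector j is the column-j sum of the Leontief inverse (I − A)⁻¹ = adj(I−A) / det(I−A).
Column 2 of adj(I−A): (0.30, 0.70); det(I−A) = 0.4000.
m_2 = (0.30 + 0.70) / 0.4000 = 1.00 / 0.4000 = 2.5000.

m_2 = 2.5000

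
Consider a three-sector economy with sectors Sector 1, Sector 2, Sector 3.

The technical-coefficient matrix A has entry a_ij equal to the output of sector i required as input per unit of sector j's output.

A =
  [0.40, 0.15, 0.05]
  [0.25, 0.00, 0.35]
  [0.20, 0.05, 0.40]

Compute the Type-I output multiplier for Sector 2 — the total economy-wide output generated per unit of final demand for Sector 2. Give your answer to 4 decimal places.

I − A =
  [   0.60    -0.15    -0.05]
  [  -0.25     1.00    -0.35]
  [  -0.20    -0.05     0.60]
Cofactors of I−A, C_ij = (−1)^(i+j)·(minor ij) (rows/columns in the sector order above):
  C_11 = (1.00)(0.60) − (-0.35)(-0.05) = 0.5825
  C_12 = −[(-0.25)(0.60) − (-0.35)(-0.20)] = 0.2200
  C_13 = (-0.25)(-0.05) − (1.00)(-0.20) = 0.2125
  C_21 = −[(-0.15)(0.60) − (-0.05)(-0.05)] = 0.0925
  C_22 = (0.60)(0.60) − (-0.05)(-0.20) = 0.3500
  C_23 = −[(0.60)(-0.05) − (-0.15)(-0.20)] = 0.0600
  C_31 = (-0.15)(-0.35) − (-0.05)(1.00) = 0.1025
  C_32 = −[(0.60)(-0.35) − (-0.05)(-0.25)] = 0.2225
  C_33 = (0.60)(1.00) − (-0.15)(-0.25) = 0.5625
det(I−A) = Σ_j (I−A)_1j·C_1j = (0.60)(0.5825) + (-0.15)(0.2200) + (-0.05)(0.2125) = 0.305875
adj(I−A) = Cᵀ =
  [ 0.5825   0.0925   0.1025]
  [ 0.2200   0.3500   0.2225]
  [ 0.2125   0.0600   0.5625]
(I − A)⁻¹ = adj(I−A) / det(I−A) ≈
  [   1.90437     0.30241     0.33510]
  [   0.71925     1.14426     0.72742]
  [   0.69473     0.19616     1.83899]
The output multiplier for sector j is the column-j sum of the Leontief inverse (I − A)⁻¹ = adj(I−A) / det(I−A).
Column 2 of adj(I−A): (0.0925, 0.3500, 0.0600); det(I−A) = 0.305875.
m_2 = (0.0925 + 0.3500 + 0.0600) / 0.305875 = 0.5025 / 0.305875 ≈ 1.6428.

m_2 = 1.6428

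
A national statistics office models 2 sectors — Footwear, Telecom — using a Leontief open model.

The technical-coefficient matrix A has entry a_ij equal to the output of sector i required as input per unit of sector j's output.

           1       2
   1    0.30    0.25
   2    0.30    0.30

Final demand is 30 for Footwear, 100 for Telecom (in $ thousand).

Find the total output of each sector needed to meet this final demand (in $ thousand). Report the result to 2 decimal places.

I − A =
  [   0.70    -0.25]
  [  -0.30     0.70]
det(I−A) = (0.70)(0.70) − (-0.25)(-0.30) = 0.4150
adj(I−A) = [[0.70, 0.25], [0.30, 0.70]]
(I − A)⁻¹ = adj(I−A) / det(I−A) ≈
  [   1.6867     0.6024]
  [   0.7229     1.6867]
x = (I − A)⁻¹ d = adj(I−A)·d / det(I−A), with det(I−A) = 0.4150:
  x_1 = (0.70·30 + 0.25·100) / 0.4150 = 46.00 / 0.4150 ≈ 110.84
  x_2 = (0.30·30 + 0.70·100) / 0.4150 = 79.00 / 0.4150 ≈ 190.36

x_1 = 110.84, x_2 = 190.36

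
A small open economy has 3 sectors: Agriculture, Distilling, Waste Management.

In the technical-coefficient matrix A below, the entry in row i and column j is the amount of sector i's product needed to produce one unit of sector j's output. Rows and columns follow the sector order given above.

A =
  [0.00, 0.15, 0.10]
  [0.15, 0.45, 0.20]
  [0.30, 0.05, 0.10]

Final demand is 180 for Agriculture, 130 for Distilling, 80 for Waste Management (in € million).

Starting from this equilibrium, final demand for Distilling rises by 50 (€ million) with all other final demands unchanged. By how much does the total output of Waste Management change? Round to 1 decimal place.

Δx_W = 10.8

I − A =
  [   1.00    -0.15    -0.10]
  [  -0.15     0.55    -0.20]
  [  -0.30    -0.05     0.90]
Cofactors of I−A, C_ij = (−1)^(i+j)·(minor ij) (rows/columns in the sector order above):
  C_11 = (0.55)(0.90) − (-0.20)(-0.05) = 0.4850
  C_12 = −[(-0.15)(0.90) − (-0.20)(-0.30)] = 0.1950
  C_13 = (-0.15)(-0.05) − (0.55)(-0.30) = 0.1725
  C_21 = −[(-0.15)(0.90) − (-0.10)(-0.05)] = 0.1400
  C_22 = (1.00)(0.90) − (-0.10)(-0.30) = 0.8700
  C_23 = −[(1.00)(-0.05) − (-0.15)(-0.30)] = 0.0950
  C_31 = (-0.15)(-0.20) − (-0.10)(0.55) = 0.0850
  C_32 = −[(1.00)(-0.20) − (-0.10)(-0.15)] = 0.2150
  C_33 = (1.00)(0.55) − (-0.15)(-0.15) = 0.5275
det(I−A) = Σ_j (I−A)_1j·C_1j = (1.00)(0.4850) + (-0.15)(0.1950) + (-0.10)(0.1725) = 0.4385
adj(I−A) = Cᵀ =
  [ 0.4850   0.1400   0.0850]
  [ 0.1950   0.8700   0.2150]
  [ 0.1725   0.0950   0.5275]
(I − A)⁻¹ = adj(I−A) / det(I−A) ≈
  [   1.1060     0.3193     0.1938]
  [   0.4447     1.9840     0.4903]
  [   0.3934     0.2166     1.2030]
Δx = (I − A)⁻¹ Δd with Δd having +50 in the Distilling component and 0 elsewhere.
So Δx_W = L_WD · (+50), where L_WD = adj(I−A)_WD / det(I−A) = 0.0950 / 0.4385.
Δx_W = 0.0950 × (+50) / 0.4385 = 4.75 / 0.4385 ≈ 10.8.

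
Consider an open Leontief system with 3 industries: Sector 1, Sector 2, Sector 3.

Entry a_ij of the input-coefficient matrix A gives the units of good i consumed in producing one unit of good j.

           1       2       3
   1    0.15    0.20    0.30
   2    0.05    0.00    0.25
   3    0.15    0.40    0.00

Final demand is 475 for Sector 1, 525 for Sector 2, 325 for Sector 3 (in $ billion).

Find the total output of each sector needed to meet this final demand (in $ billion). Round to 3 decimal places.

x_1 = 1018.306, x_2 = 772.613, x_3 = 786.791

I − A =
  [   0.85    -0.20    -0.30]
  [  -0.05     1.00    -0.25]
  [  -0.15    -0.40     1.00]
Cofactors of I−A, C_ij = (−1)^(i+j)·(minor ij) (rows/columns in the sector order above):
  C_11 = (1.00)(1.00) − (-0.25)(-0.40) = 0.9000
  C_12 = −[(-0.05)(1.00) − (-0.25)(-0.15)] = 0.0875
  C_13 = (-0.05)(-0.40) − (1.00)(-0.15) = 0.1700
  C_21 = −[(-0.20)(1.00) − (-0.30)(-0.40)] = 0.3200
  C_22 = (0.85)(1.00) − (-0.30)(-0.15) = 0.8050
  C_23 = −[(0.85)(-0.40) − (-0.20)(-0.15)] = 0.3700
  C_31 = (-0.20)(-0.25) − (-0.30)(1.00) = 0.3500
  C_32 = −[(0.85)(-0.25) − (-0.30)(-0.05)] = 0.2275
  C_33 = (0.85)(1.00) − (-0.20)(-0.05) = 0.8400
det(I−A) = Σ_j (I−A)_1j·C_1j = (0.85)(0.9000) + (-0.20)(0.0875) + (-0.30)(0.1700) = 0.6965
adj(I−A) = Cᵀ =
  [ 0.9000   0.3200   0.3500]
  [ 0.0875   0.8050   0.2275]
  [ 0.1700   0.3700   0.8400]
(I − A)⁻¹ = adj(I−A) / det(I−A) ≈
  [   1.2922     0.4594     0.5025]
  [   0.1256     1.1558     0.3266]
  [   0.2441     0.5312     1.2060]
x = (I − A)⁻¹ d = adj(I−A)·d / det(I−A), with det(I−A) = 0.6965:
  x_1 = (0.9000·475 + 0.3200·525 + 0.3500·325) / 0.6965 = 709.25 / 0.6965 ≈ 1018.306
  x_2 = (0.0875·475 + 0.8050·525 + 0.2275·325) / 0.6965 = 538.125 / 0.6965 ≈ 772.613
  x_3 = (0.1700·475 + 0.3700·525 + 0.8400·325) / 0.6965 = 548.00 / 0.6965 ≈ 786.791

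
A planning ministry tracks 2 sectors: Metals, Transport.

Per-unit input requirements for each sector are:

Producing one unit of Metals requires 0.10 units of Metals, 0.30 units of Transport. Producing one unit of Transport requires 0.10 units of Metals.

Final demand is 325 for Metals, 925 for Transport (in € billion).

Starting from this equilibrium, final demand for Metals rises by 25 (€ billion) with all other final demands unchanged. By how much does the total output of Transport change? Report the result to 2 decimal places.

Δx_2 = 8.62

I − A =
  [   0.90    -0.10]
  [  -0.30     1.00]
det(I−A) = (0.90)(1.00) − (-0.10)(-0.30) = 0.8700
adj(I−A) = [[1.00, 0.10], [0.30, 0.90]]
(I − A)⁻¹ = adj(I−A) / det(I−A) ≈
  [   1.1494     0.1149]
  [   0.3448     1.0345]
Δx = (I − A)⁻¹ Δd with Δd having +25 in the Metals component and 0 elsewhere.
So Δx_2 = L_21 · (+25), where L_21 = adj(I−A)_21 / det(I−A) = 0.30 / 0.8700.
Δx_2 = 0.30 × (+25) / 0.8700 = 7.50 / 0.8700 ≈ 8.62.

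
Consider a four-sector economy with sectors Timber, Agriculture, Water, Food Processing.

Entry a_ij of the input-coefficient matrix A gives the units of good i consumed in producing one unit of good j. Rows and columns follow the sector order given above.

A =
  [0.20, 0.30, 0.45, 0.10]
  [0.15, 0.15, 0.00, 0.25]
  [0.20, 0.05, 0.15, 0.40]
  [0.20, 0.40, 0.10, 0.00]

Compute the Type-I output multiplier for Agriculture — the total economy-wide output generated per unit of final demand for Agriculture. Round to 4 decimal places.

I − A =
  [   0.80    -0.30    -0.45    -0.10]
  [  -0.15     0.85     0.00    -0.25]
  [  -0.20    -0.05     0.85    -0.40]
  [  -0.20    -0.40    -0.10     1.00]
Compute the cofactors C_ij = (−1)^(i+j)·(3×3 minor ij) of I−A; the adjugate is their transpose:
adj(I−A) = Cᵀ =
  [ 0.602250   0.372000   0.353500   0.294625]
  [ 0.169000   0.503000   0.111500   0.187250]
  [ 0.252000   0.259000   0.517000   0.296750]
  [ 0.213250   0.301500   0.167000   0.459875]
det(I−A) = Σ_j (I−A)_1j·C_1j = (0.80)(0.602250) + (-0.30)(0.169000) + (-0.45)(0.252000) + (-0.10)(0.213250) = 0.296375
(I − A)⁻¹ = adj(I−A) / det(I−A) ≈
  [   2.03205     1.25517     1.19275     0.99410]
  [   0.57022     1.69717     0.37621     0.63180]
  [   0.85027     0.87389     1.74441     1.00127]
  [   0.71953     1.01729     0.56348     1.55167]
The output multiplier for sector j is the column-j sum of the Leontief inverse (I − A)⁻¹ = adj(I−A) / det(I−A).
Column A of adj(I−A): (0.372000, 0.503000, 0.259000, 0.301500); det(I−A) = 0.296375.
m_A = (0.372000 + 0.503000 + 0.259000 + 0.301500) / 0.296375 = 1.4355 / 0.296375 ≈ 4.8435.

m_A = 4.8435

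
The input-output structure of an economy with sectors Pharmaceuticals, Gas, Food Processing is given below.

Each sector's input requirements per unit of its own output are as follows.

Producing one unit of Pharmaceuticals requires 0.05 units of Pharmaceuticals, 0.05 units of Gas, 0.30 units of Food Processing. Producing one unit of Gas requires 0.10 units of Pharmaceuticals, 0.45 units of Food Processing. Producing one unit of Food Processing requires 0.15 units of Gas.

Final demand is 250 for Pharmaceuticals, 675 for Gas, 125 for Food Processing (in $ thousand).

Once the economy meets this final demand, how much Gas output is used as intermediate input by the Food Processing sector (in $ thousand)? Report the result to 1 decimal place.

z_23 = 86.9

I − A =
  [   0.95    -0.10     0.00]
  [  -0.05     1.00    -0.15]
  [  -0.30    -0.45     1.00]
Cofactors of I−A, C_ij = (−1)^(i+j)·(minor ij) (rows/columns in the sector order above):
  C_11 = (1.00)(1.00) − (-0.15)(-0.45) = 0.9325
  C_12 = −[(-0.05)(1.00) − (-0.15)(-0.30)] = 0.0950
  C_13 = (-0.05)(-0.45) − (1.00)(-0.30) = 0.3225
  C_21 = −[(-0.10)(1.00) − (0.00)(-0.45)] = 0.1000
  C_22 = (0.95)(1.00) − (0.00)(-0.30) = 0.9500
  C_23 = −[(0.95)(-0.45) − (-0.10)(-0.30)] = 0.4575
  C_31 = (-0.10)(-0.15) − (0.00)(1.00) = 0.0150
  C_32 = −[(0.95)(-0.15) − (0.00)(-0.05)] = 0.1425
  C_33 = (0.95)(1.00) − (-0.10)(-0.05) = 0.9450
det(I−A) = Σ_j (I−A)_1j·C_1j = (0.95)(0.9325) + (-0.10)(0.0950) + (0.00)(0.3225) = 0.876375
adj(I−A) = Cᵀ =
  [ 0.9325   0.1000   0.0150]
  [ 0.0950   0.9500   0.1425]
  [ 0.3225   0.4575   0.9450]
(I − A)⁻¹ = adj(I−A) / det(I−A) ≈
  [   1.0640     0.1141     0.0171]
  [   0.1084     1.0840     0.1626]
  [   0.3680     0.5220     1.0783]
First solve x = (I − A)⁻¹ d = adj(I−A)·d / det(I−A); in particular x_3 = (0.3225·250 + 0.4575·675 + 0.9450·125) / 0.876375 = 507.5625 / 0.876375 ≈ 579.161.
Intermediate flow from 2 to 3: z_23 = a_23 · x_3 = 0.15 × 507.5625 / 0.876375 = 76.134375 / 0.876375 ≈ 86.9.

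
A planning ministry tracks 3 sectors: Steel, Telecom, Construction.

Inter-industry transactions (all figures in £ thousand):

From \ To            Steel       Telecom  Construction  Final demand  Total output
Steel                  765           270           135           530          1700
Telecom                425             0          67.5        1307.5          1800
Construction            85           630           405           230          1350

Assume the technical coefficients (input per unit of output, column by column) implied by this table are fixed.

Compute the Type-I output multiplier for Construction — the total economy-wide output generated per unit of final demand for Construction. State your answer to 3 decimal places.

m_C = 2.007

Technical coefficients a_ij = z_ij / X_j:
  a_SS = 765/1700 = 0.45, a_TS = 425/1700 = 0.25, a_CS = 85/1700 = 0.05
  a_ST = 270/1800 = 0.15, a_TT = 0/1800 = 0.00, a_CT = 630/1800 = 0.35
  a_SC = 135/1350 = 0.10, a_TC = 67.5/1350 = 0.05, a_CC = 405/1350 = 0.30
I − A =
  [   0.55    -0.15    -0.10]
  [  -0.25     1.00    -0.05]
  [  -0.05    -0.35     0.70]
Cofactors of I−A, C_ij = (−1)^(i+j)·(minor ij) (rows/columns in the sector order above):
  C_11 = (1.00)(0.70) − (-0.05)(-0.35) = 0.6825
  C_12 = −[(-0.25)(0.70) − (-0.05)(-0.05)] = 0.1775
  C_13 = (-0.25)(-0.35) − (1.00)(-0.05) = 0.1375
  C_21 = −[(-0.15)(0.70) − (-0.10)(-0.35)] = 0.1400
  C_22 = (0.55)(0.70) − (-0.10)(-0.05) = 0.3800
  C_23 = −[(0.55)(-0.35) − (-0.15)(-0.05)] = 0.2000
  C_31 = (-0.15)(-0.05) − (-0.10)(1.00) = 0.1075
  C_32 = −[(0.55)(-0.05) − (-0.10)(-0.25)] = 0.0525
  C_33 = (0.55)(1.00) − (-0.15)(-0.25) = 0.5125
det(I−A) = Σ_j (I−A)_1j·C_1j = (0.55)(0.6825) + (-0.15)(0.1775) + (-0.10)(0.1375) = 0.3350
adj(I−A) = Cᵀ =
  [ 0.6825   0.1400   0.1075]
  [ 0.1775   0.3800   0.0525]
  [ 0.1375   0.2000   0.5125]
(I − A)⁻¹ = adj(I−A) / det(I−A) ≈
  [   2.0373     0.4179     0.3209]
  [   0.5299     1.1343     0.1567]
  [   0.4104     0.5970     1.5299]
The output multiplier for sector j is the column-j sum of the Leontief inverse (I − A)⁻¹ = adj(I−A) / det(I−A).
Column C of adj(I−A): (0.1075, 0.0525, 0.5125); det(I−A) = 0.3350.
m_C = (0.1075 + 0.0525 + 0.5125) / 0.3350 = 0.6725 / 0.3350 ≈ 2.007.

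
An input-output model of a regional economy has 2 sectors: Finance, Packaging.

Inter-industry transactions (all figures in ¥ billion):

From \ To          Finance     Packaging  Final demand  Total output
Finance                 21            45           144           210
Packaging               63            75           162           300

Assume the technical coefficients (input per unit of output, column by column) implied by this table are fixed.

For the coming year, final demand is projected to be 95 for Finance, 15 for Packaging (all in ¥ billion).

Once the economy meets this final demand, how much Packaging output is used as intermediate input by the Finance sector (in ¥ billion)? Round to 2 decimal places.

z_PF = 35.00

Technical coefficients a_ij = z_ij / X_j:
  a_FF = 21/210 = 0.10, a_PF = 63/210 = 0.30
  a_FP = 45/300 = 0.15, a_PP = 75/300 = 0.25
I − A =
  [   0.90    -0.15]
  [  -0.30     0.75]
det(I−A) = (0.90)(0.75) − (-0.15)(-0.30) = 0.6300
adj(I−A) = [[0.75, 0.15], [0.30, 0.90]]
(I − A)⁻¹ = adj(I−A) / det(I−A) ≈
  [   1.1905     0.2381]
  [   0.4762     1.4286]
First solve x = (I − A)⁻¹ d = adj(I−A)·d / det(I−A); in particular x_F = (0.75·95 + 0.15·15) / 0.6300 = 73.50 / 0.6300 ≈ 116.6667.
Intermediate flow from P to F: z_PF = a_PF · x_F = 0.30 × 73.50 / 0.6300 = 22.05 / 0.6300 = 35.00.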